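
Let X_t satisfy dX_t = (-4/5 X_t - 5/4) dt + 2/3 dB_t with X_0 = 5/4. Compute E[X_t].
E[X_t] = -25/16 + 45*exp(-4*t/5)/16

Taking expectations and using E[dB_t] = 0, the mean m(t) = E[X_t] satisfies the ODE m'(t) = a m(t) + b with m(0) = x_0. With a = -4/5, b = -5/4, x_0 = 5/4, the solution is
  m(t) = x_0 * exp(a t) + (b/a) * (exp(a t) - 1)
       = (5/4) * exp((-4/5) t) + ((-5/4)/(-4/5)) * (exp((-4/5) t) - 1)
       = -25/16 + 45*exp(-4*t/5)/16.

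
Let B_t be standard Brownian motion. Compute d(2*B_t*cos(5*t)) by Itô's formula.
d(2*B_t*cos(5*t)) = (-10*B_t*sin(5*t)) dt + (2*cos(5*t)) dB_t

Itô's formula for f(t, x): d f(t, B_t) = (f_t + (1/2) f_xx) dt + f_x dB_t. Compute partials of f(t, x) = 2*x*cos(5*t):
  f_t(t,x)  = -10*x*sin(5*t)
  f_x(t,x)  = 2*cos(5*t)
  f_xx(t,x) = 0
Assemble drift = f_t + (1/2) f_xx = -10*x*sin(5*t) and diffusion = f_x = 2*cos(5*t). Substituting x = B_t:
  d(2*B_t*cos(5*t)) = (-10*B_t*sin(5*t)) dt + (2*cos(5*t)) dB_t.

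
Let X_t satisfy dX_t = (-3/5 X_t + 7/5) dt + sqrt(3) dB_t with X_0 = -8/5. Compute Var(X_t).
Var(X_t) = 5/2 - 5*exp(-6*t/5)/2

The variance V(t) = Var(X_t) satisfies V'(t) = 2 a V(t) + c^2 with V(0) = 0 (drift coefficient is linear in X, diffusion is constant). With a = -3/5, c = sqrt(3), the solution is
  V(t) = (c^2 / (2 a)) * (exp(2 a t) - 1)
       = (sqrt(3)^2 / (2*(-3/5))) * (exp((-6/5) t) - 1)
       = 5/2 - 5*exp(-6*t/5)/2.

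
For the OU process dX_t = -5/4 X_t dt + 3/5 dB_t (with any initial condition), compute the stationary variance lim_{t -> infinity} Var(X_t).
lim Var(X_t) = 18/125

The OU SDE dX = -theta X dt + sigma dB admits the integrating factor exp(theta t): d(exp(theta t) X_t) = sigma exp(theta t) dB_t. Integrating from 0 to t gives X_t = x_0 * exp(-theta t) + sigma * int_0^t exp(-theta (t-s)) dB_s for any initial x_0. The Itô integral has variance (by the Itô isometry) sigma^2 * int_0^t exp(-2 theta (t - s)) ds = sigma^2 * (1 - exp(-2 theta t)) / (2 theta), independent of x_0.
With theta = 5/4, sigma = 3/5:
  Var(X_t) = (3/5)^2 * (1 - exp(-2*5/4 t)) / (2 * 5/4) = 18/125 - 18*exp(-5*t/2)/125.
As t -> infinity, exp(-2*5/4 t) -> 0, so the stationary variance is sigma^2 / (2 theta) = 18/125.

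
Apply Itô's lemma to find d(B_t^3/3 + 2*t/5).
d(B_t^3/3 + 2*t/5) = (B_t + 2/5) dt + (B_t^2) dB_t

Itô's formula for f(t, x): d f(t, B_t) = (f_t + (1/2) f_xx) dt + f_x dB_t. Compute partials of f(t, x) = 2*t/5 + x^3/3:
  f_t(t,x)  = 2/5
  f_x(t,x)  = x^2
  f_xx(t,x) = 2*x
Assemble drift = f_t + (1/2) f_xx = x + 2/5 and diffusion = f_x = x^2. Substituting x = B_t:
  d(B_t^3/3 + 2*t/5) = (B_t + 2/5) dt + (B_t^2) dB_t.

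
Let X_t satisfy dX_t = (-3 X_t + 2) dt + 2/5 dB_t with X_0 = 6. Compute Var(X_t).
Var(X_t) = 2/75 - 2*exp(-6*t)/75

The variance V(t) = Var(X_t) satisfies V'(t) = 2 a V(t) + c^2 with V(0) = 0 (drift coefficient is linear in X, diffusion is constant). With a = -3, c = 2/5, the solution is
  V(t) = (c^2 / (2 a)) * (exp(2 a t) - 1)
       = ((2/5)^2 / (2*(-3))) * (exp((-6) t) - 1)
       = 2/75 - 2*exp(-6*t)/75.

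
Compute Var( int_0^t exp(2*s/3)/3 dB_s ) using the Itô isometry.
Var = exp(4*t/3)/12 - 1/12

The Itô integral of a deterministic integrand f(s) has mean 0 because each increment f(s) * (B_{s+ds} - B_s) has mean 0. By the Itô isometry:
  Var( int_0^t f(s) dB_s ) = E[ (int_0^t f(s) dB_s)^2 ] = int_0^t f(s)^2 ds.
Here f(s) = exp(2*s/3)/3, so f(s)^2 = exp(4*s/3)/9. Integrate:
  int_0^t (exp(4*s/3)/9) ds = exp(4*t/3)/12 - 1/12.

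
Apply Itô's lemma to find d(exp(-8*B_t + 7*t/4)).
d(exp(-8*B_t + 7*t/4)) = (135*exp(-8*B_t + 7*t/4)/4) dt + (-8*exp(-8*B_t + 7*t/4)) dB_t

Itô's formula for f(t, x): d f(t, B_t) = (f_t + (1/2) f_xx) dt + f_x dB_t. Compute partials of f(t, x) = exp(7*t/4 - 8*x):
  f_t(t,x)  = 7*exp(7*t/4 - 8*x)/4
  f_x(t,x)  = -8*exp(7*t/4 - 8*x)
  f_xx(t,x) = 64*exp(7*t/4 - 8*x)
Assemble drift = f_t + (1/2) f_xx = 135*exp(7*t/4 - 8*x)/4 and diffusion = f_x = -8*exp(7*t/4 - 8*x). Substituting x = B_t:
  d(exp(-8*B_t + 7*t/4)) = (135*exp(-8*B_t + 7*t/4)/4) dt + (-8*exp(-8*B_t + 7*t/4)) dB_t.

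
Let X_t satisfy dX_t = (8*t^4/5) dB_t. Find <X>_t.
<X>_t = 64*t^9/225

For an Itô process dX_t = a(t) dt + b(t) dB_t, the quadratic variation is <X>_t = int_0^t b(s)^2 ds (the drift term does not contribute). Here b(s) = 8*s^4/5, so
  b(s)^2 = 64*s^8/25.
Integrating from 0 to t:
  <X>_t = int_0^t (64*s^8/25) ds = 64*t^9/225.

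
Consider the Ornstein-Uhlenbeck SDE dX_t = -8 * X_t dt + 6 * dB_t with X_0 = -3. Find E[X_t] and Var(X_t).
E[X_t] = -3*exp(-8*t); Var(X_t) = 9/4 - 9*exp(-16*t)/4

The OU SDE dX = -theta X dt + sigma dB admits the integrating factor exp(theta t): d(exp(theta t) X_t) = sigma exp(theta t) dB_t. Integrating from 0 to t:
  X_t = x_0 * exp(-theta t) + sigma * int_0^t exp(-theta (t-s)) dB_s.
The Itô integral has mean 0 and (by the Itô isometry) variance sigma^2 * int_0^t exp(-2 theta (t - s)) ds = sigma^2 * (1 - exp(-2 theta t)) / (2 theta).
With theta = 8, sigma = 6, x_0 = -3:
  E[X_t] = -3 * exp(-8 t) = -3*exp(-8*t)
  Var(X_t) = (6)^2 * (1 - exp(-2*8 t)) / (2 * 8) = 9/4 - 9*exp(-16*t)/4.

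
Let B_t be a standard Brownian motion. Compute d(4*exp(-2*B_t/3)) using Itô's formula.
d(4*exp(-2*B_t/3)) = (8*exp(-2*B_t/3)/9) dt + (-8*exp(-2*B_t/3)/3) dB_t

Itô's formula for f(B_t) gives d f(B_t) = f'(B_t) dB_t + (1/2) f''(B_t) dt. Compute derivatives of f(x) = 4*exp(-2*x/3):
  f'(x)  = -8*exp(-2*x/3)/3
  f''(x) = 16*exp(-2*x/3)/9
Substitute x = B_t and multiply the f'' term by 1/2:
  drift     = (1/2) * (16*exp(-2*x/3)/9) evaluated at B_t = 8*exp(-2*B_t/3)/9
  diffusion = (-8*exp(-2*x/3)/3) evaluated at B_t = -8*exp(-2*B_t/3)/3
Therefore d(4*exp(-2*B_t/3)) = (8*exp(-2*B_t/3)/9) dt + (-8*exp(-2*B_t/3)/3) dB_t.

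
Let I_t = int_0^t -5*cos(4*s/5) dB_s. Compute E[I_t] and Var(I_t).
E[I_t] = 0; Var(I_t) = 25*t/2 + 125*sin(4*t/5)*cos(4*t/5)/8

The Itô integral of a deterministic integrand f(s) has mean 0 because each increment f(s) * (B_{s+ds} - B_s) has mean 0. By the Itô isometry:
  Var( int_0^t f(s) dB_s ) = E[ (int_0^t f(s) dB_s)^2 ] = int_0^t f(s)^2 ds.
Here f(s) = -5*cos(4*s/5), so f(s)^2 = 25*cos(4*s/5)^2. Integrate:
  int_0^t (25*cos(4*s/5)^2) ds = 25*t/2 + 125*sin(4*t/5)*cos(4*t/5)/8.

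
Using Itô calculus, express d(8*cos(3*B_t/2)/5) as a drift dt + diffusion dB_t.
d(8*cos(3*B_t/2)/5) = (-9*cos(3*B_t/2)/5) dt + (-12*sin(3*B_t/2)/5) dB_t

Itô's formula for f(B_t) gives d f(B_t) = f'(B_t) dB_t + (1/2) f''(B_t) dt. Compute derivatives of f(x) = 8*cos(3*x/2)/5:
  f'(x)  = -12*sin(3*x/2)/5
  f''(x) = -18*cos(3*x/2)/5
Substitute x = B_t and multiply the f'' term by 1/2:
  drift     = (1/2) * (-18*cos(3*x/2)/5) evaluated at B_t = -9*cos(3*B_t/2)/5
  diffusion = (-12*sin(3*x/2)/5) evaluated at B_t = -12*sin(3*B_t/2)/5
Therefore d(8*cos(3*B_t/2)/5) = (-9*cos(3*B_t/2)/5) dt + (-12*sin(3*B_t/2)/5) dB_t.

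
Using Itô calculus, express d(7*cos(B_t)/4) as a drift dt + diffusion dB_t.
d(7*cos(B_t)/4) = (-7*cos(B_t)/8) dt + (-7*sin(B_t)/4) dB_t

Itô's formula for f(B_t) gives d f(B_t) = f'(B_t) dB_t + (1/2) f''(B_t) dt. Compute derivatives of f(x) = 7*cos(x)/4:
  f'(x)  = -7*sin(x)/4
  f''(x) = -7*cos(x)/4
Substitute x = B_t and multiply the f'' term by 1/2:
  drift     = (1/2) * (-7*cos(x)/4) evaluated at B_t = -7*cos(B_t)/8
  diffusion = (-7*sin(x)/4) evaluated at B_t = -7*sin(B_t)/4
Therefore d(7*cos(B_t)/4) = (-7*cos(B_t)/8) dt + (-7*sin(B_t)/4) dB_t.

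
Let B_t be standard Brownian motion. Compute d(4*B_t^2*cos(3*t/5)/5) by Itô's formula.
d(4*B_t^2*cos(3*t/5)/5) = (-12*B_t^2*sin(3*t/5)/25 + 4*cos(3*t/5)/5) dt + (8*B_t*cos(3*t/5)/5) dB_t

Itô's formula for f(t, x): d f(t, B_t) = (f_t + (1/2) f_xx) dt + f_x dB_t. Compute partials of f(t, x) = 4*x^2*cos(3*t/5)/5:
  f_t(t,x)  = -12*x^2*sin(3*t/5)/25
  f_x(t,x)  = 8*x*cos(3*t/5)/5
  f_xx(t,x) = 8*cos(3*t/5)/5
Assemble drift = f_t + (1/2) f_xx = -12*x^2*sin(3*t/5)/25 + 4*cos(3*t/5)/5 and diffusion = f_x = 8*x*cos(3*t/5)/5. Substituting x = B_t:
  d(4*B_t^2*cos(3*t/5)/5) = (-12*B_t^2*sin(3*t/5)/25 + 4*cos(3*t/5)/5) dt + (8*B_t*cos(3*t/5)/5) dB_t.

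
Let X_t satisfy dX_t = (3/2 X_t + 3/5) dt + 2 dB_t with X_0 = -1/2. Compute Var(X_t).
Var(X_t) = 4*exp(3*t)/3 - 4/3

The variance V(t) = Var(X_t) satisfies V'(t) = 2 a V(t) + c^2 with V(0) = 0 (drift coefficient is linear in X, diffusion is constant). With a = 3/2, c = 2, the solution is
  V(t) = (c^2 / (2 a)) * (exp(2 a t) - 1)
       = (2^2 / (2*(3/2))) * (exp(3 t) - 1)
       = 4*exp(3*t)/3 - 4/3.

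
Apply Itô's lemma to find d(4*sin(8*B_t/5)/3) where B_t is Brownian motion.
d(4*sin(8*B_t/5)/3) = (-128*sin(8*B_t/5)/75) dt + (32*cos(8*B_t/5)/15) dB_t

Itô's formula for f(B_t) gives d f(B_t) = f'(B_t) dB_t + (1/2) f''(B_t) dt. Compute derivatives of f(x) = 4*sin(8*x/5)/3:
  f'(x)  = 32*cos(8*x/5)/15
  f''(x) = -256*sin(8*x/5)/75
Substitute x = B_t and multiply the f'' term by 1/2:
  drift     = (1/2) * (-256*sin(8*x/5)/75) evaluated at B_t = -128*sin(8*B_t/5)/75
  diffusion = (32*cos(8*x/5)/15) evaluated at B_t = 32*cos(8*B_t/5)/15
Therefore d(4*sin(8*B_t/5)/3) = (-128*sin(8*B_t/5)/75) dt + (32*cos(8*B_t/5)/15) dB_t.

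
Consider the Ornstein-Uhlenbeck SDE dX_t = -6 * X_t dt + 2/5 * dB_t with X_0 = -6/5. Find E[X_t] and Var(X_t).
E[X_t] = -6*exp(-6*t)/5; Var(X_t) = 1/75 - exp(-12*t)/75

The OU SDE dX = -theta X dt + sigma dB admits the integrating factor exp(theta t): d(exp(theta t) X_t) = sigma exp(theta t) dB_t. Integrating from 0 to t:
  X_t = x_0 * exp(-theta t) + sigma * int_0^t exp(-theta (t-s)) dB_s.
The Itô integral has mean 0 and (by the Itô isometry) variance sigma^2 * int_0^t exp(-2 theta (t - s)) ds = sigma^2 * (1 - exp(-2 theta t)) / (2 theta).
With theta = 6, sigma = 2/5, x_0 = -6/5:
  E[X_t] = -6/5 * exp(-6 t) = -6*exp(-6*t)/5
  Var(X_t) = (2/5)^2 * (1 - exp(-2*6 t)) / (2 * 6) = 1/75 - exp(-12*t)/75.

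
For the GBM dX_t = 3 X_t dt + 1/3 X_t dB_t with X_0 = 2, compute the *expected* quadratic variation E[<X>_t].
E[<X>_t] = 4*exp(55*t/9)/55 - 4/55

<X>_t = int_0^t ((1/3) * X_s)^2 ds. Taking expectation inside the integral: E[<X>_t] = (1/3)^2 * int_0^t E[X_s^2] ds. For GBM, E[X_s^2] = x_0^2 * exp((2 mu + sigma^2) s). Integrating:
  E[<X>_t] = (1/3)^2 * 2^2 * (exp((2*3 + (1/3)^2) t) - 1) / (2*3 + (1/3)^2)
           = (1/3)^2 * 2^2 * (exp((55/9) t) - 1) / (55/9) = 4*exp(55*t/9)/55 - 4/55.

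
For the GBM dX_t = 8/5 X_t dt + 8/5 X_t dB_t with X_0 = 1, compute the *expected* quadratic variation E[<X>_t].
E[<X>_t] = 4*exp(144*t/25)/9 - 4/9

<X>_t = int_0^t ((8/5) * X_s)^2 ds. Taking expectation inside the integral: E[<X>_t] = (8/5)^2 * int_0^t E[X_s^2] ds. For GBM, E[X_s^2] = x_0^2 * exp((2 mu + sigma^2) s). Integrating:
  E[<X>_t] = (8/5)^2 * 1^2 * (exp((2*(8/5) + (8/5)^2) t) - 1) / (2*(8/5) + (8/5)^2)
           = (8/5)^2 * 1^2 * (exp((144/25) t) - 1) / (144/25) = 4*exp(144*t/25)/9 - 4/9.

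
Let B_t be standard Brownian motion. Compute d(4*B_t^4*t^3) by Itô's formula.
d(4*B_t^4*t^3) = (12*B_t^2*t^2*(B_t^2 + 2*t)) dt + (16*B_t^3*t^3) dB_t

Itô's formula for f(t, x): d f(t, B_t) = (f_t + (1/2) f_xx) dt + f_x dB_t. Compute partials of f(t, x) = 4*t^3*x^4:
  f_t(t,x)  = 12*t^2*x^4
  f_x(t,x)  = 16*t^3*x^3
  f_xx(t,x) = 48*t^3*x^2
Assemble drift = f_t + (1/2) f_xx = 12*t^2*x^2*(2*t + x^2) and diffusion = f_x = 16*t^3*x^3. Substituting x = B_t:
  d(4*B_t^4*t^3) = (12*B_t^2*t^2*(B_t^2 + 2*t)) dt + (16*B_t^3*t^3) dB_t.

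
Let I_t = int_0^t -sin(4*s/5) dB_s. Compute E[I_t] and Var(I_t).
E[I_t] = 0; Var(I_t) = t/2 - 5*sin(4*t/5)*cos(4*t/5)/8

The Itô integral of a deterministic integrand f(s) has mean 0 because each increment f(s) * (B_{s+ds} - B_s) has mean 0. By the Itô isometry:
  Var( int_0^t f(s) dB_s ) = E[ (int_0^t f(s) dB_s)^2 ] = int_0^t f(s)^2 ds.
Here f(s) = -sin(4*s/5), so f(s)^2 = sin(4*s/5)^2. Integrate:
  int_0^t (sin(4*s/5)^2) ds = t/2 - 5*sin(4*t/5)*cos(4*t/5)/8.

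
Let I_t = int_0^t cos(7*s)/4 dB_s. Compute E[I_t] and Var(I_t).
E[I_t] = 0; Var(I_t) = t/32 + sin(14*t)/448

The Itô integral of a deterministic integrand f(s) has mean 0 because each increment f(s) * (B_{s+ds} - B_s) has mean 0. By the Itô isometry:
  Var( int_0^t f(s) dB_s ) = E[ (int_0^t f(s) dB_s)^2 ] = int_0^t f(s)^2 ds.
Here f(s) = cos(7*s)/4, so f(s)^2 = cos(7*s)^2/16. Integrate:
  int_0^t (cos(7*s)^2/16) ds = t/32 + sin(14*t)/448.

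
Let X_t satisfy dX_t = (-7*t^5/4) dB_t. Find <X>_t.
<X>_t = 49*t^11/176

For an Itô process dX_t = a(t) dt + b(t) dB_t, the quadratic variation is <X>_t = int_0^t b(s)^2 ds (the drift term does not contribute). Here b(s) = -7*s^5/4, so
  b(s)^2 = 49*s^10/16.
Integrating from 0 to t:
  <X>_t = int_0^t (49*s^10/16) ds = 49*t^11/176.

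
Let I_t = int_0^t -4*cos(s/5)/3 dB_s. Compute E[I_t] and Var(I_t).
E[I_t] = 0; Var(I_t) = 8*t/9 + 20*sin(2*t/5)/9

The Itô integral of a deterministic integrand f(s) has mean 0 because each increment f(s) * (B_{s+ds} - B_s) has mean 0. By the Itô isometry:
  Var( int_0^t f(s) dB_s ) = E[ (int_0^t f(s) dB_s)^2 ] = int_0^t f(s)^2 ds.
Here f(s) = -4*cos(s/5)/3, so f(s)^2 = 16*cos(s/5)^2/9. Integrate:
  int_0^t (16*cos(s/5)^2/9) ds = 8*t/9 + 20*sin(2*t/5)/9.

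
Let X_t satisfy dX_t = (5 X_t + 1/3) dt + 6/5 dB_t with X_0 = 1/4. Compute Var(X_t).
Var(X_t) = 18*exp(10*t)/125 - 18/125

The variance V(t) = Var(X_t) satisfies V'(t) = 2 a V(t) + c^2 with V(0) = 0 (drift coefficient is linear in X, diffusion is constant). With a = 5, c = 6/5, the solution is
  V(t) = (c^2 / (2 a)) * (exp(2 a t) - 1)
       = ((6/5)^2 / (2*5)) * (exp(10 t) - 1)
       = 18*exp(10*t)/125 - 18/125.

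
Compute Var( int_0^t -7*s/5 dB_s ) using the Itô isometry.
Var = 49*t^3/75

The Itô integral of a deterministic integrand f(s) has mean 0 because each increment f(s) * (B_{s+ds} - B_s) has mean 0. By the Itô isometry:
  Var( int_0^t f(s) dB_s ) = E[ (int_0^t f(s) dB_s)^2 ] = int_0^t f(s)^2 ds.
Here f(s) = -7*s/5, so f(s)^2 = 49*s^2/25. Integrate:
  int_0^t (49*s^2/25) ds = 49*t^3/75.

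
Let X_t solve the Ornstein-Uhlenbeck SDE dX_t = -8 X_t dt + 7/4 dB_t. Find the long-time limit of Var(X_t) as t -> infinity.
lim Var(X_t) = 49/256

The OU SDE dX = -theta X dt + sigma dB admits the integrating factor exp(theta t): d(exp(theta t) X_t) = sigma exp(theta t) dB_t. Integrating from 0 to t gives X_t = x_0 * exp(-theta t) + sigma * int_0^t exp(-theta (t-s)) dB_s for any initial x_0. The Itô integral has variance (by the Itô isometry) sigma^2 * int_0^t exp(-2 theta (t - s)) ds = sigma^2 * (1 - exp(-2 theta t)) / (2 theta), independent of x_0.
With theta = 8, sigma = 7/4:
  Var(X_t) = (7/4)^2 * (1 - exp(-2*8 t)) / (2 * 8) = 49/256 - 49*exp(-16*t)/256.
As t -> infinity, exp(-2*8 t) -> 0, so the stationary variance is sigma^2 / (2 theta) = 49/256.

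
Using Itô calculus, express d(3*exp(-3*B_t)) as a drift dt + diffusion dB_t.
d(3*exp(-3*B_t)) = (27*exp(-3*B_t)/2) dt + (-9*exp(-3*B_t)) dB_t

Itô's formula for f(B_t) gives d f(B_t) = f'(B_t) dB_t + (1/2) f''(B_t) dt. Compute derivatives of f(x) = 3*exp(-3*x):
  f'(x)  = -9*exp(-3*x)
  f''(x) = 27*exp(-3*x)
Substitute x = B_t and multiply the f'' term by 1/2:
  drift     = (1/2) * (27*exp(-3*x)) evaluated at B_t = 27*exp(-3*B_t)/2
  diffusion = (-9*exp(-3*x)) evaluated at B_t = -9*exp(-3*B_t)
Therefore d(3*exp(-3*B_t)) = (27*exp(-3*B_t)/2) dt + (-9*exp(-3*B_t)) dB_t.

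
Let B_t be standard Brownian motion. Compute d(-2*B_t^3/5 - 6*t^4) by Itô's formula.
d(-2*B_t^3/5 - 6*t^4) = (-6*B_t/5 - 24*t^3) dt + (-6*B_t^2/5) dB_t

Itô's formula for f(t, x): d f(t, B_t) = (f_t + (1/2) f_xx) dt + f_x dB_t. Compute partials of f(t, x) = -6*t^4 - 2*x^3/5:
  f_t(t,x)  = -24*t^3
  f_x(t,x)  = -6*x^2/5
  f_xx(t,x) = -12*x/5
Assemble drift = f_t + (1/2) f_xx = -24*t^3 - 6*x/5 and diffusion = f_x = -6*x^2/5. Substituting x = B_t:
  d(-2*B_t^3/5 - 6*t^4) = (-6*B_t/5 - 24*t^3) dt + (-6*B_t^2/5) dB_t.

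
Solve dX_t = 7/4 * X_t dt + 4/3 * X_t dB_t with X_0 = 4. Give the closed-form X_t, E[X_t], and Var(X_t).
X_t = 4 * exp((31/36) t + (4/3) B_t); E[X_t] = 4*exp(7*t/4); Var(X_t) = 16*(exp(16*t/9) - 1)*exp(7*t/2)

For GBM dX = mu X dt + sigma X dB with X_0 = x_0, apply Itô to Y = log X: dY = (mu - sigma^2/2) dt + sigma dB, so Y_t = log(x_0) + (mu - sigma^2/2) t + sigma B_t and hence X_t = x_0 * exp((mu - sigma^2/2) t + sigma B_t).
With mu = 7/4, sigma = 4/3, x_0 = 4, this gives:
  X_t = 4 * exp((31/36) * t + (4/3) * B_t).
Since sigma*B_t ~ Normal(0, sigma^2 t), E[exp(sigma*B_t)] = exp(sigma^2 t / 2); so E[X_t] = x_0 * exp((mu - sigma^2/2) t) * exp(sigma^2 t / 2) = x_0 * exp(mu t) = 4*exp(7*t/4).
Var(X_t) = E[X_t^2] - (E[X_t])^2 = x_0^2 * exp(2 mu t) * (exp(sigma^2 t) - 1) = 16*(exp(16*t/9) - 1)*exp(7*t/2).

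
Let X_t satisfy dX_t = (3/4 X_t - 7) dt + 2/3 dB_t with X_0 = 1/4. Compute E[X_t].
E[X_t] = 28/3 - 109*exp(3*t/4)/12

Taking expectations and using E[dB_t] = 0, the mean m(t) = E[X_t] satisfies the ODE m'(t) = a m(t) + b with m(0) = x_0. With a = 3/4, b = -7, x_0 = 1/4, the solution is
  m(t) = x_0 * exp(a t) + (b/a) * (exp(a t) - 1)
       = (1/4) * exp((3/4) t) + ((-7)/(3/4)) * (exp((3/4) t) - 1)
       = 28/3 - 109*exp(3*t/4)/12.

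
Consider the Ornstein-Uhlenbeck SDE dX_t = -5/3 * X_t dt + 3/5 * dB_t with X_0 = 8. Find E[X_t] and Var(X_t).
E[X_t] = 8*exp(-5*t/3); Var(X_t) = 27/250 - 27*exp(-10*t/3)/250

The OU SDE dX = -theta X dt + sigma dB admits the integrating factor exp(theta t): d(exp(theta t) X_t) = sigma exp(theta t) dB_t. Integrating from 0 to t:
  X_t = x_0 * exp(-theta t) + sigma * int_0^t exp(-theta (t-s)) dB_s.
The Itô integral has mean 0 and (by the Itô isometry) variance sigma^2 * int_0^t exp(-2 theta (t - s)) ds = sigma^2 * (1 - exp(-2 theta t)) / (2 theta).
With theta = 5/3, sigma = 3/5, x_0 = 8:
  E[X_t] = 8 * exp(-5/3 t) = 8*exp(-5*t/3)
  Var(X_t) = (3/5)^2 * (1 - exp(-2*5/3 t)) / (2 * 5/3) = 27/250 - 27*exp(-10*t/3)/250.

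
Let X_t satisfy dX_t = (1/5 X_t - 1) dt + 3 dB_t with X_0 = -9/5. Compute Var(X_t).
Var(X_t) = 45*exp(2*t/5)/2 - 45/2

The variance V(t) = Var(X_t) satisfies V'(t) = 2 a V(t) + c^2 with V(0) = 0 (drift coefficient is linear in X, diffusion is constant). With a = 1/5, c = 3, the solution is
  V(t) = (c^2 / (2 a)) * (exp(2 a t) - 1)
       = (3^2 / (2*(1/5))) * (exp((2/5) t) - 1)
       = 45*exp(2*t/5)/2 - 45/2.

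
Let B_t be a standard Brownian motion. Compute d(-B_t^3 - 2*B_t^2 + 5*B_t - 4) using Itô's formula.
d(-B_t^3 - 2*B_t^2 + 5*B_t - 4) = (-3*B_t - 2) dt + (-3*B_t^2 - 4*B_t + 5) dB_t

Itô's formula for f(B_t) gives d f(B_t) = f'(B_t) dB_t + (1/2) f''(B_t) dt. Compute derivatives of f(x) = -x^3 - 2*x^2 + 5*x - 4:
  f'(x)  = -3*x^2 - 4*x + 5
  f''(x) = -6*x - 4
Substitute x = B_t and multiply the f'' term by 1/2:
  drift     = (1/2) * (-6*x - 4) evaluated at B_t = -3*B_t - 2
  diffusion = (-3*x^2 - 4*x + 5) evaluated at B_t = -3*B_t^2 - 4*B_t + 5
Therefore d(-B_t^3 - 2*B_t^2 + 5*B_t - 4) = (-3*B_t - 2) dt + (-3*B_t^2 - 4*B_t + 5) dB_t.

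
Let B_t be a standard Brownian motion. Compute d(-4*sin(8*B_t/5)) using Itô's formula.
d(-4*sin(8*B_t/5)) = (128*sin(8*B_t/5)/25) dt + (-32*cos(8*B_t/5)/5) dB_t

Itô's formula for f(B_t) gives d f(B_t) = f'(B_t) dB_t + (1/2) f''(B_t) dt. Compute derivatives of f(x) = -4*sin(8*x/5):
  f'(x)  = -32*cos(8*x/5)/5
  f''(x) = 256*sin(8*x/5)/25
Substitute x = B_t and multiply the f'' term by 1/2:
  drift     = (1/2) * (256*sin(8*x/5)/25) evaluated at B_t = 128*sin(8*B_t/5)/25
  diffusion = (-32*cos(8*x/5)/5) evaluated at B_t = -32*cos(8*B_t/5)/5
Therefore d(-4*sin(8*B_t/5)) = (128*sin(8*B_t/5)/25) dt + (-32*cos(8*B_t/5)/5) dB_t.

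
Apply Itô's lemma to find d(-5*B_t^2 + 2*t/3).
d(-5*B_t^2 + 2*t/3) = (-13/3) dt + (-10*B_t) dB_t

Itô's formula for f(t, x): d f(t, B_t) = (f_t + (1/2) f_xx) dt + f_x dB_t. Compute partials of f(t, x) = 2*t/3 - 5*x^2:
  f_t(t,x)  = 2/3
  f_x(t,x)  = -10*x
  f_xx(t,x) = -10
Assemble drift = f_t + (1/2) f_xx = -13/3 and diffusion = f_x = -10*x. Substituting x = B_t:
  d(-5*B_t^2 + 2*t/3) = (-13/3) dt + (-10*B_t) dB_t.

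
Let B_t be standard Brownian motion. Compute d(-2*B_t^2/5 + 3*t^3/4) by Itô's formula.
d(-2*B_t^2/5 + 3*t^3/4) = (9*t^2/4 - 2/5) dt + (-4*B_t/5) dB_t

Itô's formula for f(t, x): d f(t, B_t) = (f_t + (1/2) f_xx) dt + f_x dB_t. Compute partials of f(t, x) = 3*t^3/4 - 2*x^2/5:
  f_t(t,x)  = 9*t^2/4
  f_x(t,x)  = -4*x/5
  f_xx(t,x) = -4/5
Assemble drift = f_t + (1/2) f_xx = 9*t^2/4 - 2/5 and diffusion = f_x = -4*x/5. Substituting x = B_t:
  d(-2*B_t^2/5 + 3*t^3/4) = (9*t^2/4 - 2/5) dt + (-4*B_t/5) dB_t.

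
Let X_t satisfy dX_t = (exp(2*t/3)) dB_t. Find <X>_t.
<X>_t = 3*exp(4*t/3)/4 - 3/4

For an Itô process dX_t = a(t) dt + b(t) dB_t, the quadratic variation is <X>_t = int_0^t b(s)^2 ds (the drift term does not contribute). Here b(s) = exp(2*s/3), so
  b(s)^2 = exp(4*s/3).
Integrating from 0 to t:
  <X>_t = int_0^t (exp(4*s/3)) ds = 3*exp(4*t/3)/4 - 3/4.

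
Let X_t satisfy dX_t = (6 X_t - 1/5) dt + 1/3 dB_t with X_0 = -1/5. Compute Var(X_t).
Var(X_t) = exp(12*t)/108 - 1/108

The variance V(t) = Var(X_t) satisfies V'(t) = 2 a V(t) + c^2 with V(0) = 0 (drift coefficient is linear in X, diffusion is constant). With a = 6, c = 1/3, the solution is
  V(t) = (c^2 / (2 a)) * (exp(2 a t) - 1)
       = ((1/3)^2 / (2*6)) * (exp(12 t) - 1)
       = exp(12*t)/108 - 1/108.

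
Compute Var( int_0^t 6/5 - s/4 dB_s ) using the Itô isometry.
Var = t*(25*t^2 - 360*t + 1728)/1200

The Itô integral of a deterministic integrand f(s) has mean 0 because each increment f(s) * (B_{s+ds} - B_s) has mean 0. By the Itô isometry:
  Var( int_0^t f(s) dB_s ) = E[ (int_0^t f(s) dB_s)^2 ] = int_0^t f(s)^2 ds.
Here f(s) = 6/5 - s/4, so f(s)^2 = (5*s - 24)^2/400. Integrate:
  int_0^t ((5*s - 24)^2/400) ds = t*(25*t^2 - 360*t + 1728)/1200.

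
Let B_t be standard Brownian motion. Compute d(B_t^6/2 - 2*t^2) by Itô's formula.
d(B_t^6/2 - 2*t^2) = (15*B_t^4/2 - 4*t) dt + (3*B_t^5) dB_t

Itô's formula for f(t, x): d f(t, B_t) = (f_t + (1/2) f_xx) dt + f_x dB_t. Compute partials of f(t, x) = -2*t^2 + x^6/2:
  f_t(t,x)  = -4*t
  f_x(t,x)  = 3*x^5
  f_xx(t,x) = 15*x^4
Assemble drift = f_t + (1/2) f_xx = -4*t + 15*x^4/2 and diffusion = f_x = 3*x^5. Substituting x = B_t:
  d(B_t^6/2 - 2*t^2) = (15*B_t^4/2 - 4*t) dt + (3*B_t^5) dB_t.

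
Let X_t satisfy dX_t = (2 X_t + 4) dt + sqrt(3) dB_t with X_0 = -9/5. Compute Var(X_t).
Var(X_t) = 3*exp(4*t)/4 - 3/4

The variance V(t) = Var(X_t) satisfies V'(t) = 2 a V(t) + c^2 with V(0) = 0 (drift coefficient is linear in X, diffusion is constant). With a = 2, c = sqrt(3), the solution is
  V(t) = (c^2 / (2 a)) * (exp(2 a t) - 1)
       = (sqrt(3)^2 / (2*2)) * (exp(4 t) - 1)
       = 3*exp(4*t)/4 - 3/4.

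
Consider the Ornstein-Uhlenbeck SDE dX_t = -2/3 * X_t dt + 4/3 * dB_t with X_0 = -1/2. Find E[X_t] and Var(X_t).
E[X_t] = -exp(-2*t/3)/2; Var(X_t) = 4/3 - 4*exp(-4*t/3)/3

The OU SDE dX = -theta X dt + sigma dB admits the integrating factor exp(theta t): d(exp(theta t) X_t) = sigma exp(theta t) dB_t. Integrating from 0 to t:
  X_t = x_0 * exp(-theta t) + sigma * int_0^t exp(-theta (t-s)) dB_s.
The Itô integral has mean 0 and (by the Itô isometry) variance sigma^2 * int_0^t exp(-2 theta (t - s)) ds = sigma^2 * (1 - exp(-2 theta t)) / (2 theta).
With theta = 2/3, sigma = 4/3, x_0 = -1/2:
  E[X_t] = -1/2 * exp(-2/3 t) = -exp(-2*t/3)/2
  Var(X_t) = (4/3)^2 * (1 - exp(-2*2/3 t)) / (2 * 2/3) = 4/3 - 4*exp(-4*t/3)/3.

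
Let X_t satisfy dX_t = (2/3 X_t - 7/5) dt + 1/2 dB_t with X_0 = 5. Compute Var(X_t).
Var(X_t) = 3*exp(4*t/3)/16 - 3/16

The variance V(t) = Var(X_t) satisfies V'(t) = 2 a V(t) + c^2 with V(0) = 0 (drift coefficient is linear in X, diffusion is constant). With a = 2/3, c = 1/2, the solution is
  V(t) = (c^2 / (2 a)) * (exp(2 a t) - 1)
       = ((1/2)^2 / (2*(2/3))) * (exp((4/3) t) - 1)
       = 3*exp(4*t/3)/16 - 3/16.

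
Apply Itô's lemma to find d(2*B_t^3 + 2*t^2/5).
d(2*B_t^3 + 2*t^2/5) = (6*B_t + 4*t/5) dt + (6*B_t^2) dB_t

Itô's formula for f(t, x): d f(t, B_t) = (f_t + (1/2) f_xx) dt + f_x dB_t. Compute partials of f(t, x) = 2*t^2/5 + 2*x^3:
  f_t(t,x)  = 4*t/5
  f_x(t,x)  = 6*x^2
  f_xx(t,x) = 12*x
Assemble drift = f_t + (1/2) f_xx = 4*t/5 + 6*x and diffusion = f_x = 6*x^2. Substituting x = B_t:
  d(2*B_t^3 + 2*t^2/5) = (6*B_t + 4*t/5) dt + (6*B_t^2) dB_t.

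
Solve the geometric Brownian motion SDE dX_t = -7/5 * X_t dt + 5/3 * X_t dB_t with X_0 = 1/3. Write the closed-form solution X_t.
X_t = 1/3 * exp((-251/90) * t + (5/3) * B_t)

For GBM dX = mu X dt + sigma X dB with X_0 = x_0, apply Itô to Y = log X: dY = (mu - sigma^2/2) dt + sigma dB, so Y_t = log(x_0) + (mu - sigma^2/2) t + sigma B_t and hence X_t = x_0 * exp((mu - sigma^2/2) t + sigma B_t).
With mu = -7/5, sigma = 5/3, x_0 = 1/3, this gives:
  X_t = 1/3 * exp((-251/90) * t + (5/3) * B_t).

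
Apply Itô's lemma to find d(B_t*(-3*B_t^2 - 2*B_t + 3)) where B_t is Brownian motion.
d(B_t*(-3*B_t^2 - 2*B_t + 3)) = (-9*B_t - 2) dt + (-9*B_t^2 - 4*B_t + 3) dB_t

Itô's formula for f(B_t) gives d f(B_t) = f'(B_t) dB_t + (1/2) f''(B_t) dt. Compute derivatives of f(x) = x*(-3*x^2 - 2*x + 3):
  f'(x)  = -9*x^2 - 4*x + 3
  f''(x) = -18*x - 4
Substitute x = B_t and multiply the f'' term by 1/2:
  drift     = (1/2) * (-18*x - 4) evaluated at B_t = -9*B_t - 2
  diffusion = (-9*x^2 - 4*x + 3) evaluated at B_t = -9*B_t^2 - 4*B_t + 3
Therefore d(B_t*(-3*B_t^2 - 2*B_t + 3)) = (-9*B_t - 2) dt + (-9*B_t^2 - 4*B_t + 3) dB_t.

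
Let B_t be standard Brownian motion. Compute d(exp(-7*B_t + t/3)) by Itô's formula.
d(exp(-7*B_t + t/3)) = (149*exp(-7*B_t + t/3)/6) dt + (-7*exp(-7*B_t + t/3)) dB_t

Itô's formula for f(t, x): d f(t, B_t) = (f_t + (1/2) f_xx) dt + f_x dB_t. Compute partials of f(t, x) = exp(t/3 - 7*x):
  f_t(t,x)  = exp(t/3 - 7*x)/3
  f_x(t,x)  = -7*exp(t/3 - 7*x)
  f_xx(t,x) = 49*exp(t/3 - 7*x)
Assemble drift = f_t + (1/2) f_xx = 149*exp(t/3 - 7*x)/6 and diffusion = f_x = -7*exp(t/3 - 7*x). Substituting x = B_t:
  d(exp(-7*B_t + t/3)) = (149*exp(-7*B_t + t/3)/6) dt + (-7*exp(-7*B_t + t/3)) dB_t.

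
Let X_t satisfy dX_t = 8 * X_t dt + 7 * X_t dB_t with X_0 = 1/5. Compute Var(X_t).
Var(X_t) = (exp(49*t) - 1)*exp(16*t)/25

For GBM dX = mu X dt + sigma X dB with X_0 = x_0, apply Itô to Y = log X: dY = (mu - sigma^2/2) dt + sigma dB, so Y_t = log(x_0) + (mu - sigma^2/2) t + sigma B_t and hence X_t = x_0 * exp((mu - sigma^2/2) t + sigma B_t).
With mu = 8, sigma = 7, x_0 = 1/5, this gives:
  X_t = 1/5 * exp((-33/2) * t + (7) * B_t).
Since sigma*B_t ~ Normal(0, sigma^2 t), E[exp(sigma*B_t)] = exp(sigma^2 t / 2); so E[X_t] = x_0 * exp((mu - sigma^2/2) t) * exp(sigma^2 t / 2) = x_0 * exp(mu t) = exp(8*t)/5.
Var(X_t) = E[X_t^2] - (E[X_t])^2 = x_0^2 * exp(2 mu t) * (exp(sigma^2 t) - 1) = (exp(49*t) - 1)*exp(16*t)/25.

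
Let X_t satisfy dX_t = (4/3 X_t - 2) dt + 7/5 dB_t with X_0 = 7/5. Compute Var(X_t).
Var(X_t) = 147*exp(8*t/3)/200 - 147/200

The variance V(t) = Var(X_t) satisfies V'(t) = 2 a V(t) + c^2 with V(0) = 0 (drift coefficient is linear in X, diffusion is constant). With a = 4/3, c = 7/5, the solution is
  V(t) = (c^2 / (2 a)) * (exp(2 a t) - 1)
       = ((7/5)^2 / (2*(4/3))) * (exp((8/3) t) - 1)
       = 147*exp(8*t/3)/200 - 147/200.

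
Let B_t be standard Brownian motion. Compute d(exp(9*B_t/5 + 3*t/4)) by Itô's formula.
d(exp(9*B_t/5 + 3*t/4)) = (237*exp(9*B_t/5 + 3*t/4)/100) dt + (9*exp(9*B_t/5 + 3*t/4)/5) dB_t

Itô's formula for f(t, x): d f(t, B_t) = (f_t + (1/2) f_xx) dt + f_x dB_t. Compute partials of f(t, x) = exp(3*t/4 + 9*x/5):
  f_t(t,x)  = 3*exp(3*t/4 + 9*x/5)/4
  f_x(t,x)  = 9*exp(3*t/4 + 9*x/5)/5
  f_xx(t,x) = 81*exp(3*t/4 + 9*x/5)/25
Assemble drift = f_t + (1/2) f_xx = 237*exp(3*t/4 + 9*x/5)/100 and diffusion = f_x = 9*exp(3*t/4 + 9*x/5)/5. Substituting x = B_t:
  d(exp(9*B_t/5 + 3*t/4)) = (237*exp(9*B_t/5 + 3*t/4)/100) dt + (9*exp(9*B_t/5 + 3*t/4)/5) dB_t.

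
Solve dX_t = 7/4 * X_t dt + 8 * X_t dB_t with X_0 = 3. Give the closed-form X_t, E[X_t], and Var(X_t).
X_t = 3 * exp((-121/4) t + (8) B_t); E[X_t] = 3*exp(7*t/4); Var(X_t) = 9*(exp(64*t) - 1)*exp(7*t/2)

For GBM dX = mu X dt + sigma X dB with X_0 = x_0, apply Itô to Y = log X: dY = (mu - sigma^2/2) dt + sigma dB, so Y_t = log(x_0) + (mu - sigma^2/2) t + sigma B_t and hence X_t = x_0 * exp((mu - sigma^2/2) t + sigma B_t).
With mu = 7/4, sigma = 8, x_0 = 3, this gives:
  X_t = 3 * exp((-121/4) * t + (8) * B_t).
Since sigma*B_t ~ Normal(0, sigma^2 t), E[exp(sigma*B_t)] = exp(sigma^2 t / 2); so E[X_t] = x_0 * exp((mu - sigma^2/2) t) * exp(sigma^2 t / 2) = x_0 * exp(mu t) = 3*exp(7*t/4).
Var(X_t) = E[X_t^2] - (E[X_t])^2 = x_0^2 * exp(2 mu t) * (exp(sigma^2 t) - 1) = 9*(exp(64*t) - 1)*exp(7*t/2).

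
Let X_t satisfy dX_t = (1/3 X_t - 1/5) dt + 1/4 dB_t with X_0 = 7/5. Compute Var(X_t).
Var(X_t) = 3*exp(2*t/3)/32 - 3/32

The variance V(t) = Var(X_t) satisfies V'(t) = 2 a V(t) + c^2 with V(0) = 0 (drift coefficient is linear in X, diffusion is constant). With a = 1/3, c = 1/4, the solution is
  V(t) = (c^2 / (2 a)) * (exp(2 a t) - 1)
       = ((1/4)^2 / (2*(1/3))) * (exp((2/3) t) - 1)
       = 3*exp(2*t/3)/32 - 3/32.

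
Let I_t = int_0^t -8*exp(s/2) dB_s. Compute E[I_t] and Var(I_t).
E[I_t] = 0; Var(I_t) = 64*exp(t) - 64

The Itô integral of a deterministic integrand f(s) has mean 0 because each increment f(s) * (B_{s+ds} - B_s) has mean 0. By the Itô isometry:
  Var( int_0^t f(s) dB_s ) = E[ (int_0^t f(s) dB_s)^2 ] = int_0^t f(s)^2 ds.
Here f(s) = -8*exp(s/2), so f(s)^2 = 64*exp(s). Integrate:
  int_0^t (64*exp(s)) ds = 64*exp(t) - 64.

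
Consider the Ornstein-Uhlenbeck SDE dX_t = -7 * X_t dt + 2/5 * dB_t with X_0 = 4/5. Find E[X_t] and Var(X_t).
E[X_t] = 4*exp(-7*t)/5; Var(X_t) = 2/175 - 2*exp(-14*t)/175

The OU SDE dX = -theta X dt + sigma dB admits the integrating factor exp(theta t): d(exp(theta t) X_t) = sigma exp(theta t) dB_t. Integrating from 0 to t:
  X_t = x_0 * exp(-theta t) + sigma * int_0^t exp(-theta (t-s)) dB_s.
The Itô integral has mean 0 and (by the Itô isometry) variance sigma^2 * int_0^t exp(-2 theta (t - s)) ds = sigma^2 * (1 - exp(-2 theta t)) / (2 theta).
With theta = 7, sigma = 2/5, x_0 = 4/5:
  E[X_t] = 4/5 * exp(-7 t) = 4*exp(-7*t)/5
  Var(X_t) = (2/5)^2 * (1 - exp(-2*7 t)) / (2 * 7) = 2/175 - 2*exp(-14*t)/175.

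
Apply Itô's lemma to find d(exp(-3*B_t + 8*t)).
d(exp(-3*B_t + 8*t)) = (25*exp(-3*B_t + 8*t)/2) dt + (-3*exp(-3*B_t + 8*t)) dB_t

Itô's formula for f(t, x): d f(t, B_t) = (f_t + (1/2) f_xx) dt + f_x dB_t. Compute partials of f(t, x) = exp(8*t - 3*x):
  f_t(t,x)  = 8*exp(8*t - 3*x)
  f_x(t,x)  = -3*exp(8*t - 3*x)
  f_xx(t,x) = 9*exp(8*t - 3*x)
Assemble drift = f_t + (1/2) f_xx = 25*exp(8*t - 3*x)/2 and diffusion = f_x = -3*exp(8*t - 3*x). Substituting x = B_t:
  d(exp(-3*B_t + 8*t)) = (25*exp(-3*B_t + 8*t)/2) dt + (-3*exp(-3*B_t + 8*t)) dB_t.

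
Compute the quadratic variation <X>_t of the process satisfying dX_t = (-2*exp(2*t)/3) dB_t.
<X>_t = exp(4*t)/9 - 1/9

For an Itô process dX_t = a(t) dt + b(t) dB_t, the quadratic variation is <X>_t = int_0^t b(s)^2 ds (the drift term does not contribute). Here b(s) = -2*exp(2*s)/3, so
  b(s)^2 = 4*exp(4*s)/9.
Integrating from 0 to t:
  <X>_t = int_0^t (4*exp(4*s)/9) ds = exp(4*t)/9 - 1/9.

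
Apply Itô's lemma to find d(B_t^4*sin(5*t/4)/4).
d(B_t^4*sin(5*t/4)/4) = (B_t^2*(5*B_t^2*cos(5*t/4) + 24*sin(5*t/4))/16) dt + (B_t^3*sin(5*t/4)) dB_t

Itô's formula for f(t, x): d f(t, B_t) = (f_t + (1/2) f_xx) dt + f_x dB_t. Compute partials of f(t, x) = x^4*sin(5*t/4)/4:
  f_t(t,x)  = 5*x^4*cos(5*t/4)/16
  f_x(t,x)  = x^3*sin(5*t/4)
  f_xx(t,x) = 3*x^2*sin(5*t/4)
Assemble drift = f_t + (1/2) f_xx = x^2*(5*x^2*cos(5*t/4) + 24*sin(5*t/4))/16 and diffusion = f_x = x^3*sin(5*t/4). Substituting x = B_t:
  d(B_t^4*sin(5*t/4)/4) = (B_t^2*(5*B_t^2*cos(5*t/4) + 24*sin(5*t/4))/16) dt + (B_t^3*sin(5*t/4)) dB_t.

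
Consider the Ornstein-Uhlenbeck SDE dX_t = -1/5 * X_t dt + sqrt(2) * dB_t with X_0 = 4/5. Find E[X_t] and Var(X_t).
E[X_t] = 4*exp(-t/5)/5; Var(X_t) = 5 - 5*exp(-2*t/5)

The OU SDE dX = -theta X dt + sigma dB admits the integrating factor exp(theta t): d(exp(theta t) X_t) = sigma exp(theta t) dB_t. Integrating from 0 to t:
  X_t = x_0 * exp(-theta t) + sigma * int_0^t exp(-theta (t-s)) dB_s.
The Itô integral has mean 0 and (by the Itô isometry) variance sigma^2 * int_0^t exp(-2 theta (t - s)) ds = sigma^2 * (1 - exp(-2 theta t)) / (2 theta).
With theta = 1/5, sigma = sqrt(2), x_0 = 4/5:
  E[X_t] = 4/5 * exp(-1/5 t) = 4*exp(-t/5)/5
  Var(X_t) = (sqrt(2))^2 * (1 - exp(-2*1/5 t)) / (2 * 1/5) = 5 - 5*exp(-2*t/5).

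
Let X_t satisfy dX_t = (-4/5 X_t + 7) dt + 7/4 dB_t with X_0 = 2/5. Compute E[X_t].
E[X_t] = 35/4 - 167*exp(-4*t/5)/20

Taking expectations and using E[dB_t] = 0, the mean m(t) = E[X_t] satisfies the ODE m'(t) = a m(t) + b with m(0) = x_0. With a = -4/5, b = 7, x_0 = 2/5, the solution is
  m(t) = x_0 * exp(a t) + (b/a) * (exp(a t) - 1)
       = (2/5) * exp((-4/5) t) + (7/(-4/5)) * (exp((-4/5) t) - 1)
       = 35/4 - 167*exp(-4*t/5)/20.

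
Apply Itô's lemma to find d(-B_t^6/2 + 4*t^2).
d(-B_t^6/2 + 4*t^2) = (-15*B_t^4/2 + 8*t) dt + (-3*B_t^5) dB_t

Itô's formula for f(t, x): d f(t, B_t) = (f_t + (1/2) f_xx) dt + f_x dB_t. Compute partials of f(t, x) = 4*t^2 - x^6/2:
  f_t(t,x)  = 8*t
  f_x(t,x)  = -3*x^5
  f_xx(t,x) = -15*x^4
Assemble drift = f_t + (1/2) f_xx = 8*t - 15*x^4/2 and diffusion = f_x = -3*x^5. Substituting x = B_t:
  d(-B_t^6/2 + 4*t^2) = (-15*B_t^4/2 + 8*t) dt + (-3*B_t^5) dB_t.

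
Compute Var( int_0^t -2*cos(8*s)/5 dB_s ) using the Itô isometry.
Var = 2*t/25 + sin(8*t)*cos(8*t)/100

The Itô integral of a deterministic integrand f(s) has mean 0 because each increment f(s) * (B_{s+ds} - B_s) has mean 0. By the Itô isometry:
  Var( int_0^t f(s) dB_s ) = E[ (int_0^t f(s) dB_s)^2 ] = int_0^t f(s)^2 ds.
Here f(s) = -2*cos(8*s)/5, so f(s)^2 = 4*cos(8*s)^2/25. Integrate:
  int_0^t (4*cos(8*s)^2/25) ds = 2*t/25 + sin(8*t)*cos(8*t)/100.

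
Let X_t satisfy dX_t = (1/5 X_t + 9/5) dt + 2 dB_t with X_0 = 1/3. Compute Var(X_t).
Var(X_t) = 10*exp(2*t/5) - 10

The variance V(t) = Var(X_t) satisfies V'(t) = 2 a V(t) + c^2 with V(0) = 0 (drift coefficient is linear in X, diffusion is constant). With a = 1/5, c = 2, the solution is
  V(t) = (c^2 / (2 a)) * (exp(2 a t) - 1)
       = (2^2 / (2*(1/5))) * (exp((2/5) t) - 1)
       = 10*exp(2*t/5) - 10.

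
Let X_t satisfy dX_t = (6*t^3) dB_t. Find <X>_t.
<X>_t = 36*t^7/7

For an Itô process dX_t = a(t) dt + b(t) dB_t, the quadratic variation is <X>_t = int_0^t b(s)^2 ds (the drift term does not contribute). Here b(s) = 6*s^3, so
  b(s)^2 = 36*s^6.
Integrating from 0 to t:
  <X>_t = int_0^t (36*s^6) ds = 36*t^7/7.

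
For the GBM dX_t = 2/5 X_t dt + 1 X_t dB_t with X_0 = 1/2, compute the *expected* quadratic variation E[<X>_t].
E[<X>_t] = 5*exp(9*t/5)/36 - 5/36

<X>_t = int_0^t (1 * X_s)^2 ds. Taking expectation inside the integral: E[<X>_t] = 1^2 * int_0^t E[X_s^2] ds. For GBM, E[X_s^2] = x_0^2 * exp((2 mu + sigma^2) s). Integrating:
  E[<X>_t] = 1^2 * (1/2)^2 * (exp((2*(2/5) + 1^2) t) - 1) / (2*(2/5) + 1^2)
           = 1^2 * (1/2)^2 * (exp((9/5) t) - 1) / (9/5) = 5*exp(9*t/5)/36 - 5/36.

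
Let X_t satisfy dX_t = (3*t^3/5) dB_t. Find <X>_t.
<X>_t = 9*t^7/175

For an Itô process dX_t = a(t) dt + b(t) dB_t, the quadratic variation is <X>_t = int_0^t b(s)^2 ds (the drift term does not contribute). Here b(s) = 3*s^3/5, so
  b(s)^2 = 9*s^6/25.
Integrating from 0 to t:
  <X>_t = int_0^t (9*s^6/25) ds = 9*t^7/175.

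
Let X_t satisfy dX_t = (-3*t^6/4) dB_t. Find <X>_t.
<X>_t = 9*t^13/208

For an Itô process dX_t = a(t) dt + b(t) dB_t, the quadratic variation is <X>_t = int_0^t b(s)^2 ds (the drift term does not contribute). Here b(s) = -3*s^6/4, so
  b(s)^2 = 9*s^12/16.
Integrating from 0 to t:
  <X>_t = int_0^t (9*s^12/16) ds = 9*t^13/208.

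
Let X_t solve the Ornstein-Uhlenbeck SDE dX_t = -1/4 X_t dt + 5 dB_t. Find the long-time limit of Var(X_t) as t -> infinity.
lim Var(X_t) = 50

The OU SDE dX = -theta X dt + sigma dB admits the integrating factor exp(theta t): d(exp(theta t) X_t) = sigma exp(theta t) dB_t. Integrating from 0 to t gives X_t = x_0 * exp(-theta t) + sigma * int_0^t exp(-theta (t-s)) dB_s for any initial x_0. The Itô integral has variance (by the Itô isometry) sigma^2 * int_0^t exp(-2 theta (t - s)) ds = sigma^2 * (1 - exp(-2 theta t)) / (2 theta), independent of x_0.
With theta = 1/4, sigma = 5:
  Var(X_t) = (5)^2 * (1 - exp(-2*1/4 t)) / (2 * 1/4) = 50 - 50*exp(-t/2).
As t -> infinity, exp(-2*1/4 t) -> 0, so the stationary variance is sigma^2 / (2 theta) = 50.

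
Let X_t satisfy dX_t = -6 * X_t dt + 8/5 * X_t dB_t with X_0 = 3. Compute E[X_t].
E[X_t] = 3*exp(-6*t)

For GBM dX = mu X dt + sigma X dB with X_0 = x_0, apply Itô to Y = log X: dY = (mu - sigma^2/2) dt + sigma dB, so Y_t = log(x_0) + (mu - sigma^2/2) t + sigma B_t and hence X_t = x_0 * exp((mu - sigma^2/2) t + sigma B_t).
With mu = -6, sigma = 8/5, x_0 = 3, this gives:
  X_t = 3 * exp((-182/25) * t + (8/5) * B_t).
Since sigma*B_t ~ Normal(0, sigma^2 t), E[exp(sigma*B_t)] = exp(sigma^2 t / 2); so E[X_t] = x_0 * exp((mu - sigma^2/2) t) * exp(sigma^2 t / 2) = x_0 * exp(mu t) = 3*exp(-6*t).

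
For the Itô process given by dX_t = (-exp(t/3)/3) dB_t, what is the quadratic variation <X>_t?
<X>_t = exp(2*t/3)/6 - 1/6

For an Itô process dX_t = a(t) dt + b(t) dB_t, the quadratic variation is <X>_t = int_0^t b(s)^2 ds (the drift term does not contribute). Here b(s) = -exp(s/3)/3, so
  b(s)^2 = exp(2*s/3)/9.
Integrating from 0 to t:
  <X>_t = int_0^t (exp(2*s/3)/9) ds = exp(2*t/3)/6 - 1/6.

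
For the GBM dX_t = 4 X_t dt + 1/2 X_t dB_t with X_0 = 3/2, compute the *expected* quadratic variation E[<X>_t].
E[<X>_t] = 3*exp(33*t/4)/44 - 3/44

<X>_t = int_0^t ((1/2) * X_s)^2 ds. Taking expectation inside the integral: E[<X>_t] = (1/2)^2 * int_0^t E[X_s^2] ds. For GBM, E[X_s^2] = x_0^2 * exp((2 mu + sigma^2) s). Integrating:
  E[<X>_t] = (1/2)^2 * (3/2)^2 * (exp((2*4 + (1/2)^2) t) - 1) / (2*4 + (1/2)^2)
           = (1/2)^2 * (3/2)^2 * (exp((33/4) t) - 1) / (33/4) = 3*exp(33*t/4)/44 - 3/44.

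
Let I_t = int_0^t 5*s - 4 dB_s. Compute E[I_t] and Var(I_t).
E[I_t] = 0; Var(I_t) = t*(25*t^2 - 60*t + 48)/3

The Itô integral of a deterministic integrand f(s) has mean 0 because each increment f(s) * (B_{s+ds} - B_s) has mean 0. By the Itô isometry:
  Var( int_0^t f(s) dB_s ) = E[ (int_0^t f(s) dB_s)^2 ] = int_0^t f(s)^2 ds.
Here f(s) = 5*s - 4, so f(s)^2 = (5*s - 4)^2. Integrate:
  int_0^t ((5*s - 4)^2) ds = t*(25*t^2 - 60*t + 48)/3.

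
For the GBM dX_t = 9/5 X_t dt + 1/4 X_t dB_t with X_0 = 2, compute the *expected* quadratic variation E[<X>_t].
E[<X>_t] = 20*exp(293*t/80)/293 - 20/293

<X>_t = int_0^t ((1/4) * X_s)^2 ds. Taking expectation inside the integral: E[<X>_t] = (1/4)^2 * int_0^t E[X_s^2] ds. For GBM, E[X_s^2] = x_0^2 * exp((2 mu + sigma^2) s). Integrating:
  E[<X>_t] = (1/4)^2 * 2^2 * (exp((2*(9/5) + (1/4)^2) t) - 1) / (2*(9/5) + (1/4)^2)
           = (1/4)^2 * 2^2 * (exp((293/80) t) - 1) / (293/80) = 20*exp(293*t/80)/293 - 20/293.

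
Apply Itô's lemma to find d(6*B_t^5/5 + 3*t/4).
d(6*B_t^5/5 + 3*t/4) = (12*B_t^3 + 3/4) dt + (6*B_t^4) dB_t

Itô's formula for f(t, x): d f(t, B_t) = (f_t + (1/2) f_xx) dt + f_x dB_t. Compute partials of f(t, x) = 3*t/4 + 6*x^5/5:
  f_t(t,x)  = 3/4
  f_x(t,x)  = 6*x^4
  f_xx(t,x) = 24*x^3
Assemble drift = f_t + (1/2) f_xx = 12*x^3 + 3/4 and diffusion = f_x = 6*x^4. Substituting x = B_t:
  d(6*B_t^5/5 + 3*t/4) = (12*B_t^3 + 3/4) dt + (6*B_t^4) dB_t.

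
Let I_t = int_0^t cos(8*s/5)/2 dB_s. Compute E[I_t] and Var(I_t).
E[I_t] = 0; Var(I_t) = t/8 + 5*sin(8*t/5)*cos(8*t/5)/64

The Itô integral of a deterministic integrand f(s) has mean 0 because each increment f(s) * (B_{s+ds} - B_s) has mean 0. By the Itô isometry:
  Var( int_0^t f(s) dB_s ) = E[ (int_0^t f(s) dB_s)^2 ] = int_0^t f(s)^2 ds.
Here f(s) = cos(8*s/5)/2, so f(s)^2 = cos(8*s/5)^2/4. Integrate:
  int_0^t (cos(8*s/5)^2/4) ds = t/8 + 5*sin(8*t/5)*cos(8*t/5)/64.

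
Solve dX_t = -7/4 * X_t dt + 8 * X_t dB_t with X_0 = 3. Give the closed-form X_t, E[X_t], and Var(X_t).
X_t = 3 * exp((-135/4) t + (8) B_t); E[X_t] = 3*exp(-7*t/4); Var(X_t) = (9*exp(64*t) - 9)*exp(-7*t/2)

For GBM dX = mu X dt + sigma X dB with X_0 = x_0, apply Itô to Y = log X: dY = (mu - sigma^2/2) dt + sigma dB, so Y_t = log(x_0) + (mu - sigma^2/2) t + sigma B_t and hence X_t = x_0 * exp((mu - sigma^2/2) t + sigma B_t).
With mu = -7/4, sigma = 8, x_0 = 3, this gives:
  X_t = 3 * exp((-135/4) * t + (8) * B_t).
Since sigma*B_t ~ Normal(0, sigma^2 t), E[exp(sigma*B_t)] = exp(sigma^2 t / 2); so E[X_t] = x_0 * exp((mu - sigma^2/2) t) * exp(sigma^2 t / 2) = x_0 * exp(mu t) = 3*exp(-7*t/4).
Var(X_t) = E[X_t^2] - (E[X_t])^2 = x_0^2 * exp(2 mu t) * (exp(sigma^2 t) - 1) = (9*exp(64*t) - 9)*exp(-7*t/2).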